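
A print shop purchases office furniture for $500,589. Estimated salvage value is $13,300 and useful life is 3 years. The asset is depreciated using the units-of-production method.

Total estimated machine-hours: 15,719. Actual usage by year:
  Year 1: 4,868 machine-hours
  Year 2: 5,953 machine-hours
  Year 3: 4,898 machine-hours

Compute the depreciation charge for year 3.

$151,838

Depreciable base = $500,589 − $13,300 = $487,289.
Rate = $487,289 / 15,719 machine-hours = $31 per machine-hour.
Year 1: 4,868 × $31 = $150,908. Book value $349,681.
Year 2: 5,953 × $31 = $184,543. Book value $165,138.
Year 3: 4,898 × $31 = $151,838. Book value $13,300.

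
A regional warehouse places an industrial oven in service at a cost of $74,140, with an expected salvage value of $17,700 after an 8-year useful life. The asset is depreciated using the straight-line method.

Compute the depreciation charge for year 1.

$7,055

Depreciable base = $74,140 − $17,700 = $56,440.
Annual expense = $56,440 / 8 = $7,055.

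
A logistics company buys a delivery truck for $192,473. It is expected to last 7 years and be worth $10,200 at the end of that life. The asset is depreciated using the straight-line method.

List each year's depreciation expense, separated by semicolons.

Depreciable base = $192,473 − $10,200 = $182,273.
Annual expense = $182,273 / 7 = $26,039.
End of year 1: book value $166,434.
End of year 2: book value $140,395.
End of year 3: book value $114,356.
End of year 4: book value $88,317.
End of year 5: book value $62,278.
End of year 6: book value $36,239.
End of year 7: book value $10,200.

$26,039; $26,039; $26,039; $26,039; $26,039; $26,039; $26,039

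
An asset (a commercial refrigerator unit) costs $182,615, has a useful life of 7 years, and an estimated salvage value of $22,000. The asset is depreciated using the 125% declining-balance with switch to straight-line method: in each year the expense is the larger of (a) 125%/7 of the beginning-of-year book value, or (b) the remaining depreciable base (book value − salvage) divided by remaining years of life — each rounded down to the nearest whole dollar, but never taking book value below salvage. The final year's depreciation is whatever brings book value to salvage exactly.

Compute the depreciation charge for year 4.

$19,804

Depreciable base = $182,615 − $22,000 = $160,615.
Year 1: DB = ⌊$182,615 × 125%/7⌋ = $32,609; SL = ⌊$160,615/7⌋ = $22,945 → take DB $32,609. Book value $150,006.
Year 2: DB = ⌊$150,006 × 125%/7⌋ = $26,786; SL = ⌊$128,006/6⌋ = $21,334 → take DB $26,786. Book value $123,220.
Year 3: DB = ⌊$123,220 × 125%/7⌋ = $22,003; SL = ⌊$101,220/5⌋ = $20,244 → take DB $22,003. Book value $101,217.
Year 4: DB = ⌊$101,217 × 125%/7⌋ = $18,074; SL = ⌊$79,217/4⌋ = $19,804 → take SL $19,804. Book value $81,413.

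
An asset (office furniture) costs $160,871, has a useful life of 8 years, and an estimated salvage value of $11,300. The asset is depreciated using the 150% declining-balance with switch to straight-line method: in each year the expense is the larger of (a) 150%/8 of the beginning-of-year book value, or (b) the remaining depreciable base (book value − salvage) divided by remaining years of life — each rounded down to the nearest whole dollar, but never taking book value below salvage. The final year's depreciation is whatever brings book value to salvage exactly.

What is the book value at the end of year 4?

Depreciable base = $160,871 − $11,300 = $149,571.
Year 1: DB = ⌊$160,871 × 150%/8⌋ = $30,163; SL = ⌊$149,571/8⌋ = $18,696 → take DB $30,163. Book value $130,708.
Year 2: DB = ⌊$130,708 × 150%/8⌋ = $24,507; SL = ⌊$119,408/7⌋ = $17,058 → take DB $24,507. Book value $106,201.
Year 3: DB = ⌊$106,201 × 150%/8⌋ = $19,912; SL = ⌊$94,901/6⌋ = $15,816 → take DB $19,912. Book value $86,289.
Year 4: DB = ⌊$86,289 × 150%/8⌋ = $16,179; SL = ⌊$74,989/5⌋ = $14,997 → take DB $16,179. Book value $70,110.

$70,110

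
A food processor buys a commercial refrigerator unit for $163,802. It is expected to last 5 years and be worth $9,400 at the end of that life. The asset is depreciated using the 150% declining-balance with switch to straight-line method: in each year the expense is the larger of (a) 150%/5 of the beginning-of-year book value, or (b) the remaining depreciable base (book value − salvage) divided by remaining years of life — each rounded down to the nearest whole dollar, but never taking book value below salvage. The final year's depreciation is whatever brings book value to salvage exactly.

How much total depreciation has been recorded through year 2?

$83,538

Depreciable base = $163,802 − $9,400 = $154,402.
Year 1: DB = ⌊$163,802 × 150%/5⌋ = $49,140; SL = ⌊$154,402/5⌋ = $30,880 → take DB $49,140. Book value $114,662.
Year 2: DB = ⌊$114,662 × 150%/5⌋ = $34,398; SL = ⌊$105,262/4⌋ = $26,315 → take DB $34,398. Book value $80,264.
Accumulated through year 2 = $163,802 − $80,264 = $83,538.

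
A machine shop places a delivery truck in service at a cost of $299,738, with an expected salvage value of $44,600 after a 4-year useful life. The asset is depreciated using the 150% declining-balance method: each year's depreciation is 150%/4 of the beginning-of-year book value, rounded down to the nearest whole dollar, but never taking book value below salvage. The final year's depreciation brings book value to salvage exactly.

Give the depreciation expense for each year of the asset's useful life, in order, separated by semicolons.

Depreciable base = $299,738 − $44,600 = $255,138.
Year 1: ⌊$299,738 × 150%/4⌋ = $112,401. Book value $187,337.
Year 2: ⌊$187,337 × 150%/4⌋ = $70,251. Book value $117,086.
Year 3: ⌊$117,086 × 150%/4⌋ = $43,907. Book value $73,179.
Year 4 (final): $73,179 − $44,600 = $28,579. Book value $44,600.

$112,401; $70,251; $43,907; $28,579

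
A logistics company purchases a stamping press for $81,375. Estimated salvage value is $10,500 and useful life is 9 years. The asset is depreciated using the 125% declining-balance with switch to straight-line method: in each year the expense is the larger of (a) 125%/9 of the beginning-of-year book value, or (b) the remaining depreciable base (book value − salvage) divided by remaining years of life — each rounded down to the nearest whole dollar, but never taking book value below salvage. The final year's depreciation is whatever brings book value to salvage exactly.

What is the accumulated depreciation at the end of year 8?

$64,026

Depreciable base = $81,375 − $10,500 = $70,875.
Year 1: DB = ⌊$81,375 × 125%/9⌋ = $11,302; SL = ⌊$70,875/9⌋ = $7,875 → take DB $11,302. Book value $70,073.
Year 2: DB = ⌊$70,073 × 125%/9⌋ = $9,732; SL = ⌊$59,573/8⌋ = $7,446 → take DB $9,732. Book value $60,341.
Year 3: DB = ⌊$60,341 × 125%/9⌋ = $8,380; SL = ⌊$49,841/7⌋ = $7,120 → take DB $8,380. Book value $51,961.
Year 4: DB = ⌊$51,961 × 125%/9⌋ = $7,216; SL = ⌊$41,461/6⌋ = $6,910 → take DB $7,216. Book value $44,745.
Year 5: DB = ⌊$44,745 × 125%/9⌋ = $6,214; SL = ⌊$34,245/5⌋ = $6,849 → take SL $6,849. Book value $37,896.
Year 6: DB = ⌊$37,896 × 125%/9⌋ = $5,263; SL = ⌊$27,396/4⌋ = $6,849 → take SL $6,849. Book value $31,047.
Year 7: DB = ⌊$31,047 × 125%/9⌋ = $4,312; SL = ⌊$20,547/3⌋ = $6,849 → take SL $6,849. Book value $24,198.
Year 8: DB = ⌊$24,198 × 125%/9⌋ = $3,360; SL = ⌊$13,698/2⌋ = $6,849 → take SL $6,849. Book value $17,349.
Accumulated through year 8 = $81,375 − $17,349 = $64,026.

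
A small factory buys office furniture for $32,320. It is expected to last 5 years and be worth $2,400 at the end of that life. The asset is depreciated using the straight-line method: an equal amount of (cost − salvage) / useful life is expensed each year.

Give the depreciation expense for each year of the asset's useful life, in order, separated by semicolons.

Depreciable base = $32,320 − $2,400 = $29,920.
Annual expense = $29,920 / 5 = $5,984.
End of year 1: book value $26,336.
End of year 2: book value $20,352.
End of year 3: book value $14,368.
End of year 4: book value $8,384.
End of year 5: book value $2,400.

$5,984; $5,984; $5,984; $5,984; $5,984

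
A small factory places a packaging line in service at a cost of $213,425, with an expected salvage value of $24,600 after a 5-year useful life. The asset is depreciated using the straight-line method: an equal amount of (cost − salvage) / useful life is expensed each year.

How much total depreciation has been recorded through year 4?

$151,060

Depreciable base = $213,425 − $24,600 = $188,825.
Annual expense = $188,825 / 5 = $37,765.
End of year 1: book value $175,660.
End of year 2: book value $137,895.
End of year 3: book value $100,130.
End of year 4: book value $62,365.
Accumulated through year 4 = $213,425 − $62,365 = $151,060.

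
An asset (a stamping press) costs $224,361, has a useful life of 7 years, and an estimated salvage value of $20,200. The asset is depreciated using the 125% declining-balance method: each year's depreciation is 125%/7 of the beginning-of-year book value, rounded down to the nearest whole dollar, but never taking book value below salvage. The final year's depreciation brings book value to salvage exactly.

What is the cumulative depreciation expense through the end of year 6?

$155,436

Depreciable base = $224,361 − $20,200 = $204,161.
Year 1: ⌊$224,361 × 125%/7⌋ = $40,064. Book value $184,297.
Year 2: ⌊$184,297 × 125%/7⌋ = $32,910. Book value $151,387.
Year 3: ⌊$151,387 × 125%/7⌋ = $27,033. Book value $124,354.
Year 4: ⌊$124,354 × 125%/7⌋ = $22,206. Book value $102,148.
Year 5: ⌊$102,148 × 125%/7⌋ = $18,240. Book value $83,908.
Year 6: ⌊$83,908 × 125%/7⌋ = $14,983. Book value $68,925.
Accumulated through year 6 = $224,361 − $68,925 = $155,436.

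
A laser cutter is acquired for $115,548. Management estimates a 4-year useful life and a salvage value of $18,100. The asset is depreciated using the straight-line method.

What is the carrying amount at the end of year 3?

$42,462

Depreciable base = $115,548 − $18,100 = $97,448.
Annual expense = $97,448 / 4 = $24,362.
End of year 1: book value $91,186.
End of year 2: book value $66,824.
End of year 3: book value $42,462.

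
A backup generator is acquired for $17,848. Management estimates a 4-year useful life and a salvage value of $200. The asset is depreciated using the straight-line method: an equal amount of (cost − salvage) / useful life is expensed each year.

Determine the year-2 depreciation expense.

Depreciable base = $17,848 − $200 = $17,648.
Annual expense = $17,648 / 4 = $4,412.

$4,412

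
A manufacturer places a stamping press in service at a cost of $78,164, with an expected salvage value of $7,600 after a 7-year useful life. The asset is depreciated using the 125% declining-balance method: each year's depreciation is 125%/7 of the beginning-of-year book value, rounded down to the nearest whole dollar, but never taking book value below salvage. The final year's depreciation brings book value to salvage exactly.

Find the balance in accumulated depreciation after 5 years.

Depreciable base = $78,164 − $7,600 = $70,564.
Year 1: ⌊$78,164 × 125%/7⌋ = $13,957. Book value $64,207.
Year 2: ⌊$64,207 × 125%/7⌋ = $11,465. Book value $52,742.
Year 3: ⌊$52,742 × 125%/7⌋ = $9,418. Book value $43,324.
Year 4: ⌊$43,324 × 125%/7⌋ = $7,736. Book value $35,588.
Year 5: ⌊$35,588 × 125%/7⌋ = $6,355. Book value $29,233.
Accumulated through year 5 = $78,164 − $29,233 = $48,931.

$48,931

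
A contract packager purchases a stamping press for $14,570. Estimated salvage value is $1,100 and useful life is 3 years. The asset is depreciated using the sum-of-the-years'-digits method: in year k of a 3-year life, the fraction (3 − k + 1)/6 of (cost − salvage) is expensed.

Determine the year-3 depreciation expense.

Depreciable base = $14,570 − $1,100 = $13,470.
Sum of the years' digits = 3+2+1 = 6.
Year 1: $13,470 × 3/6 = $6,735. Book value $7,835.
Year 2: $13,470 × 2/6 = $4,490. Book value $3,345.
Year 3: $13,470 × 1/6 = $2,245. Book value $1,100.

$2,245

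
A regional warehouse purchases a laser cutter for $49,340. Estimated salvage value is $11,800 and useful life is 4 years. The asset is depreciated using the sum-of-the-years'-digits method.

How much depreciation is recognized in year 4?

$3,754

Depreciable base = $49,340 − $11,800 = $37,540.
Sum of the years' digits = 4+3+2+1 = 10.
Year 1: $37,540 × 4/10 = $15,016. Book value $34,324.
Year 2: $37,540 × 3/10 = $11,262. Book value $23,062.
Year 3: $37,540 × 2/10 = $7,508. Book value $15,554.
Year 4: $37,540 × 1/10 = $3,754. Book value $11,800.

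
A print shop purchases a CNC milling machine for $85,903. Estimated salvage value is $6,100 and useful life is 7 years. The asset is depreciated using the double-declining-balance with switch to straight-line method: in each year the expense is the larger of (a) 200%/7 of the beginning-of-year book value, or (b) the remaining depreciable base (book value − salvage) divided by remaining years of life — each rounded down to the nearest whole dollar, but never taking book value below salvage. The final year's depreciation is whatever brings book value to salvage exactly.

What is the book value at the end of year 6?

Depreciable base = $85,903 − $6,100 = $79,803.
Year 1: DB = ⌊$85,903 × 200%/7⌋ = $24,543; SL = ⌊$79,803/7⌋ = $11,400 → take DB $24,543. Book value $61,360.
Year 2: DB = ⌊$61,360 × 200%/7⌋ = $17,531; SL = ⌊$55,260/6⌋ = $9,210 → take DB $17,531. Book value $43,829.
Year 3: DB = ⌊$43,829 × 200%/7⌋ = $12,522; SL = ⌊$37,729/5⌋ = $7,545 → take DB $12,522. Book value $31,307.
Year 4: DB = ⌊$31,307 × 200%/7⌋ = $8,944; SL = ⌊$25,207/4⌋ = $6,301 → take DB $8,944. Book value $22,363.
Year 5: DB = ⌊$22,363 × 200%/7⌋ = $6,389; SL = ⌊$16,263/3⌋ = $5,421 → take DB $6,389. Book value $15,974.
Year 6: DB = ⌊$15,974 × 200%/7⌋ = $4,564; SL = ⌊$9,874/2⌋ = $4,937 → take SL $4,937. Book value $11,037.

$11,037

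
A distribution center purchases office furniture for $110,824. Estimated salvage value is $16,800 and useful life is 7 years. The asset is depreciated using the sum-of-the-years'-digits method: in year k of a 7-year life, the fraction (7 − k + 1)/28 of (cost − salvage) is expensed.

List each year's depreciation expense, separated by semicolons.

Depreciable base = $110,824 − $16,800 = $94,024.
Sum of the years' digits = 7+6+5+4+3+2+1 = 28.
Year 1: $94,024 × 7/28 = $23,506. Book value $87,318.
Year 2: $94,024 × 6/28 = $20,148. Book value $67,170.
Year 3: $94,024 × 5/28 = $16,790. Book value $50,380.
Year 4: $94,024 × 4/28 = $13,432. Book value $36,948.
Year 5: $94,024 × 3/28 = $10,074. Book value $26,874.
Year 6: $94,024 × 2/28 = $6,716. Book value $20,158.
Year 7: $94,024 × 1/28 = $3,358. Book value $16,800.

$23,506; $20,148; $16,790; $13,432; $10,074; $6,716; $3,358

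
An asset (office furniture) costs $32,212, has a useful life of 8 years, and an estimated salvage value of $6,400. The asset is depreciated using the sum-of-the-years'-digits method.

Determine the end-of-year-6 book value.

Depreciable base = $32,212 − $6,400 = $25,812.
Sum of the years' digits = 8+7+6+5+4+3+2+1 = 36.
Year 1: $25,812 × 8/36 = $5,736. Book value $26,476.
Year 2: $25,812 × 7/36 = $5,019. Book value $21,457.
Year 3: $25,812 × 6/36 = $4,302. Book value $17,155.
Year 4: $25,812 × 5/36 = $3,585. Book value $13,570.
Year 5: $25,812 × 4/36 = $2,868. Book value $10,702.
Year 6: $25,812 × 3/36 = $2,151. Book value $8,551.

$8,551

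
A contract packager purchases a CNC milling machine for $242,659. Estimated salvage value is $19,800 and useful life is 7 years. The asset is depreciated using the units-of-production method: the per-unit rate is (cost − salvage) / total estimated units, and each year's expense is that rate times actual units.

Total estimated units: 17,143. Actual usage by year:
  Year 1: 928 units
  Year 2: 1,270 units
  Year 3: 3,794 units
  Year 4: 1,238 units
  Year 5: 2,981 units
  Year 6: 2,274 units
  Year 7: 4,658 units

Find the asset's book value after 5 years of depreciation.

$109,916

Depreciable base = $242,659 − $19,800 = $222,859.
Rate = $222,859 / 17,143 units = $13 per unit.
Year 1: 928 × $13 = $12,064. Book value $230,595.
Year 2: 1,270 × $13 = $16,510. Book value $214,085.
Year 3: 3,794 × $13 = $49,322. Book value $164,763.
Year 4: 1,238 × $13 = $16,094. Book value $148,669.
Year 5: 2,981 × $13 = $38,753. Book value $109,916.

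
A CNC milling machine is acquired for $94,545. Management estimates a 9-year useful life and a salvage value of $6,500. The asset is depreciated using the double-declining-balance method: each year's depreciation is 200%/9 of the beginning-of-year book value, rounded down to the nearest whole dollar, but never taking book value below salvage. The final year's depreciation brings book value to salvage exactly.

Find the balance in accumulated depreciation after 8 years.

$81,882

Depreciable base = $94,545 − $6,500 = $88,045.
Year 1: ⌊$94,545 × 200%/9⌋ = $21,010. Book value $73,535.
Year 2: ⌊$73,535 × 200%/9⌋ = $16,341. Book value $57,194.
Year 3: ⌊$57,194 × 200%/9⌋ = $12,709. Book value $44,485.
Year 4: ⌊$44,485 × 200%/9⌋ = $9,885. Book value $34,600.
Year 5: ⌊$34,600 × 200%/9⌋ = $7,688. Book value $26,912.
Year 6: ⌊$26,912 × 200%/9⌋ = $5,980. Book value $20,932.
Year 7: ⌊$20,932 × 200%/9⌋ = $4,651. Book value $16,281.
Year 8: ⌊$16,281 × 200%/9⌋ = $3,618. Book value $12,663.
Accumulated through year 8 = $94,545 − $12,663 = $81,882.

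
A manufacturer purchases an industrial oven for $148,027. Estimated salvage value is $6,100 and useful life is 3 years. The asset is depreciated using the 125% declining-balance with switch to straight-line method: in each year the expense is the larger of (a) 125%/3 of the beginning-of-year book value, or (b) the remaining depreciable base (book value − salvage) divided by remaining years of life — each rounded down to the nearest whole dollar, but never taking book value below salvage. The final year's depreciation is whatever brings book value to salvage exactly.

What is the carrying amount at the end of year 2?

$46,225

Depreciable base = $148,027 − $6,100 = $141,927.
Year 1: DB = ⌊$148,027 × 125%/3⌋ = $61,677; SL = ⌊$141,927/3⌋ = $47,309 → take DB $61,677. Book value $86,350.
Year 2: DB = ⌊$86,350 × 125%/3⌋ = $35,979; SL = ⌊$80,250/2⌋ = $40,125 → take SL $40,125. Book value $46,225.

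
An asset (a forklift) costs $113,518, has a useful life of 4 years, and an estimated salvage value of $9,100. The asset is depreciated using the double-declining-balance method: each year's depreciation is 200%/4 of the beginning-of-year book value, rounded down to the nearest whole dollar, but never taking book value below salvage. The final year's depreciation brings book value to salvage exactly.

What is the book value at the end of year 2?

Depreciable base = $113,518 − $9,100 = $104,418.
Year 1: ⌊$113,518 × 200%/4⌋ = $56,759. Book value $56,759.
Year 2: ⌊$56,759 × 200%/4⌋ = $28,379. Book value $28,380.

$28,380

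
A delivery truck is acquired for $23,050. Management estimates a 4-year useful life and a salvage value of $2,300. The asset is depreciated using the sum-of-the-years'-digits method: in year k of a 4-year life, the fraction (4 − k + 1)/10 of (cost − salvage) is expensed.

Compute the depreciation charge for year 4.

$2,075

Depreciable base = $23,050 − $2,300 = $20,750.
Sum of the years' digits = 4+3+2+1 = 10.
Year 1: $20,750 × 4/10 = $8,300. Book value $14,750.
Year 2: $20,750 × 3/10 = $6,225. Book value $8,525.
Year 3: $20,750 × 2/10 = $4,150. Book value $4,375.
Year 4: $20,750 × 1/10 = $2,075. Book value $2,300.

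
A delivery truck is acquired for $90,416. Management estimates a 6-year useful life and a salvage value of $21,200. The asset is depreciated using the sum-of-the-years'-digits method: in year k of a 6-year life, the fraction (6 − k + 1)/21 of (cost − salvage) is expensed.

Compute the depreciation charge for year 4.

Depreciable base = $90,416 − $21,200 = $69,216.
Sum of the years' digits = 6+5+4+3+2+1 = 21.
Year 1: $69,216 × 6/21 = $19,776. Book value $70,640.
Year 2: $69,216 × 5/21 = $16,480. Book value $54,160.
Year 3: $69,216 × 4/21 = $13,184. Book value $40,976.
Year 4: $69,216 × 3/21 = $9,888. Book value $31,088.

$9,888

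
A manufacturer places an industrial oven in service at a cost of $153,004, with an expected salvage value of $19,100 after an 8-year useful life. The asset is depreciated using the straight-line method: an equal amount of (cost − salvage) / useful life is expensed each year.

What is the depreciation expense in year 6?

$16,738

Depreciable base = $153,004 − $19,100 = $133,904.
Annual expense = $133,904 / 8 = $16,738.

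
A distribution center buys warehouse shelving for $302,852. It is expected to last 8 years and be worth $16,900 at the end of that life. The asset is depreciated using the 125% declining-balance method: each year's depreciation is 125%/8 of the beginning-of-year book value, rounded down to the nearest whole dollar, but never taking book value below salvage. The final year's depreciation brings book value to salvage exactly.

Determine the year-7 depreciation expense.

Depreciable base = $302,852 − $16,900 = $285,952.
Year 1: ⌊$302,852 × 125%/8⌋ = $47,320. Book value $255,532.
Year 2: ⌊$255,532 × 125%/8⌋ = $39,926. Book value $215,606.
Year 3: ⌊$215,606 × 125%/8⌋ = $33,688. Book value $181,918.
Year 4: ⌊$181,918 × 125%/8⌋ = $28,424. Book value $153,494.
Year 5: ⌊$153,494 × 125%/8⌋ = $23,983. Book value $129,511.
Year 6: ⌊$129,511 × 125%/8⌋ = $20,236. Book value $109,275.
Year 7: ⌊$109,275 × 125%/8⌋ = $17,074. Book value $92,201.

$17,074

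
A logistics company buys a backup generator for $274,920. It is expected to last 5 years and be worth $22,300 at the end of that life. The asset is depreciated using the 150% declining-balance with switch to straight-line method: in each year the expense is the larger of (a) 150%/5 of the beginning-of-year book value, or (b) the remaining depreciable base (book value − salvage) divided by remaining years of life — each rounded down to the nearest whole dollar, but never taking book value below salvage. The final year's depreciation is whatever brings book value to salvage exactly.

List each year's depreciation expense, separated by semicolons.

Depreciable base = $274,920 − $22,300 = $252,620.
Year 1: DB = ⌊$274,920 × 150%/5⌋ = $82,476; SL = ⌊$252,620/5⌋ = $50,524 → take DB $82,476. Book value $192,444.
Year 2: DB = ⌊$192,444 × 150%/5⌋ = $57,733; SL = ⌊$170,144/4⌋ = $42,536 → take DB $57,733. Book value $134,711.
Year 3: DB = ⌊$134,711 × 150%/5⌋ = $40,413; SL = ⌊$112,411/3⌋ = $37,470 → take DB $40,413. Book value $94,298.
Year 4: DB = ⌊$94,298 × 150%/5⌋ = $28,289; SL = ⌊$71,998/2⌋ = $35,999 → take SL $35,999. Book value $58,299.
Year 5 (final): $58,299 − $22,300 = $35,999. Book value $22,300.

$82,476; $57,733; $40,413; $35,999; $35,999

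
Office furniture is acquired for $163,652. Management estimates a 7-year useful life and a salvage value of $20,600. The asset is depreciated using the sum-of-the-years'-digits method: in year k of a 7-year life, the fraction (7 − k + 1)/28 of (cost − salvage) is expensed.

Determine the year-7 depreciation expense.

$5,109

Depreciable base = $163,652 − $20,600 = $143,052.
Sum of the years' digits = 7+6+5+4+3+2+1 = 28.
Year 1: $143,052 × 7/28 = $35,763. Book value $127,889.
Year 2: $143,052 × 6/28 = $30,654. Book value $97,235.
Year 3: $143,052 × 5/28 = $25,545. Book value $71,690.
Year 4: $143,052 × 4/28 = $20,436. Book value $51,254.
Year 5: $143,052 × 3/28 = $15,327. Book value $35,927.
Year 6: $143,052 × 2/28 = $10,218. Book value $25,709.
Year 7: $143,052 × 1/28 = $5,109. Book value $20,600.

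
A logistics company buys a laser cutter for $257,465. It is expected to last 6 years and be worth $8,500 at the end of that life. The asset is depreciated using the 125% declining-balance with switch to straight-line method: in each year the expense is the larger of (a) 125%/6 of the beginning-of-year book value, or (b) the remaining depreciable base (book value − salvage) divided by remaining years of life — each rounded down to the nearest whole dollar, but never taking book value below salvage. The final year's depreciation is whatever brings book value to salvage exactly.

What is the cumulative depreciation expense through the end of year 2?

$96,101

Depreciable base = $257,465 − $8,500 = $248,965.
Year 1: DB = ⌊$257,465 × 125%/6⌋ = $53,638; SL = ⌊$248,965/6⌋ = $41,494 → take DB $53,638. Book value $203,827.
Year 2: DB = ⌊$203,827 × 125%/6⌋ = $42,463; SL = ⌊$195,327/5⌋ = $39,065 → take DB $42,463. Book value $161,364.
Accumulated through year 2 = $257,465 − $161,364 = $96,101.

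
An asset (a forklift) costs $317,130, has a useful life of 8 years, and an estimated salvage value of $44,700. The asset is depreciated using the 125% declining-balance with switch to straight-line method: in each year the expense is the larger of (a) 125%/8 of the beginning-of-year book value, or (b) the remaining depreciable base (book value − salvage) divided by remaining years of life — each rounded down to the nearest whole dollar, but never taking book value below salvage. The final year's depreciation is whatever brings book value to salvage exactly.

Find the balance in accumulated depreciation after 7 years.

$243,422

Depreciable base = $317,130 − $44,700 = $272,430.
Year 1: DB = ⌊$317,130 × 125%/8⌋ = $49,551; SL = ⌊$272,430/8⌋ = $34,053 → take DB $49,551. Book value $267,579.
Year 2: DB = ⌊$267,579 × 125%/8⌋ = $41,809; SL = ⌊$222,879/7⌋ = $31,839 → take DB $41,809. Book value $225,770.
Year 3: DB = ⌊$225,770 × 125%/8⌋ = $35,276; SL = ⌊$181,070/6⌋ = $30,178 → take DB $35,276. Book value $190,494.
Year 4: DB = ⌊$190,494 × 125%/8⌋ = $29,764; SL = ⌊$145,794/5⌋ = $29,158 → take DB $29,764. Book value $160,730.
Year 5: DB = ⌊$160,730 × 125%/8⌋ = $25,114; SL = ⌊$116,030/4⌋ = $29,007 → take SL $29,007. Book value $131,723.
Year 6: DB = ⌊$131,723 × 125%/8⌋ = $20,581; SL = ⌊$87,023/3⌋ = $29,007 → take SL $29,007. Book value $102,716.
Year 7: DB = ⌊$102,716 × 125%/8⌋ = $16,049; SL = ⌊$58,016/2⌋ = $29,008 → take SL $29,008. Book value $73,708.
Accumulated through year 7 = $317,130 − $73,708 = $243,422.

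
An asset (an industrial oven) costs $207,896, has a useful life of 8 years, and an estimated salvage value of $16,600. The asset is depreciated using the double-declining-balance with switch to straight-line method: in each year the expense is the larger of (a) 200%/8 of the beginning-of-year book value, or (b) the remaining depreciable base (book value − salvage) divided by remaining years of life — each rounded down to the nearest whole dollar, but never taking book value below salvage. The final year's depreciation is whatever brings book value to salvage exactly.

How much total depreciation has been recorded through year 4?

Depreciable base = $207,896 − $16,600 = $191,296.
Year 1: DB = ⌊$207,896 × 200%/8⌋ = $51,974; SL = ⌊$191,296/8⌋ = $23,912 → take DB $51,974. Book value $155,922.
Year 2: DB = ⌊$155,922 × 200%/8⌋ = $38,980; SL = ⌊$139,322/7⌋ = $19,903 → take DB $38,980. Book value $116,942.
Year 3: DB = ⌊$116,942 × 200%/8⌋ = $29,235; SL = ⌊$100,342/6⌋ = $16,723 → take DB $29,235. Book value $87,707.
Year 4: DB = ⌊$87,707 × 200%/8⌋ = $21,926; SL = ⌊$71,107/5⌋ = $14,221 → take DB $21,926. Book value $65,781.
Accumulated through year 4 = $207,896 − $65,781 = $142,115.

$142,115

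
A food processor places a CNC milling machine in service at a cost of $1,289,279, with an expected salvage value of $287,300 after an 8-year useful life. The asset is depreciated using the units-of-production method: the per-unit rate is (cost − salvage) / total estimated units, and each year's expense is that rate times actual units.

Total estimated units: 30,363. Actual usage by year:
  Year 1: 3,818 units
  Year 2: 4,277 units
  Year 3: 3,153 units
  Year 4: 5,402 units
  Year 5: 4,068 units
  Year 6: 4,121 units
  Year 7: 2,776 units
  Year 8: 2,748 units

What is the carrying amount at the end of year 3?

Depreciable base = $1,289,279 − $287,300 = $1,001,979.
Rate = $1,001,979 / 30,363 units = $33 per unit.
Year 1: 3,818 × $33 = $125,994. Book value $1,163,285.
Year 2: 4,277 × $33 = $141,141. Book value $1,022,144.
Year 3: 3,153 × $33 = $104,049. Book value $918,095.

$918,095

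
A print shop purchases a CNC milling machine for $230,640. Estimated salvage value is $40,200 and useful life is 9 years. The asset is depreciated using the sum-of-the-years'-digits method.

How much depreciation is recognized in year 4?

Depreciable base = $230,640 − $40,200 = $190,440.
Sum of the years' digits = 9+8+7+6+5+4+3+2+1 = 45.
Year 1: $190,440 × 9/45 = $38,088. Book value $192,552.
Year 2: $190,440 × 8/45 = $33,856. Book value $158,696.
Year 3: $190,440 × 7/45 = $29,624. Book value $129,072.
Year 4: $190,440 × 6/45 = $25,392. Book value $103,680.

$25,392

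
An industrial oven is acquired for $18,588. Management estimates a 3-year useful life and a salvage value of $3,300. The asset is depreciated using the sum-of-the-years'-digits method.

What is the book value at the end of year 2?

$5,848

Depreciable base = $18,588 − $3,300 = $15,288.
Sum of the years' digits = 3+2+1 = 6.
Year 1: $15,288 × 3/6 = $7,644. Book value $10,944.
Year 2: $15,288 × 2/6 = $5,096. Book value $5,848.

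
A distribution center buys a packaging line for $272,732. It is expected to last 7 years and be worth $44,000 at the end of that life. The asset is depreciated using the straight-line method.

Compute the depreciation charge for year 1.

$32,676

Depreciable base = $272,732 − $44,000 = $228,732.
Annual expense = $228,732 / 7 = $32,676.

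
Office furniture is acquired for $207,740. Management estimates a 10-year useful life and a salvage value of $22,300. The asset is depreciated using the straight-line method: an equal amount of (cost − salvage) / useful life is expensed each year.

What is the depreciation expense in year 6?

Depreciable base = $207,740 − $22,300 = $185,440.
Annual expense = $185,440 / 10 = $18,544.

$18,544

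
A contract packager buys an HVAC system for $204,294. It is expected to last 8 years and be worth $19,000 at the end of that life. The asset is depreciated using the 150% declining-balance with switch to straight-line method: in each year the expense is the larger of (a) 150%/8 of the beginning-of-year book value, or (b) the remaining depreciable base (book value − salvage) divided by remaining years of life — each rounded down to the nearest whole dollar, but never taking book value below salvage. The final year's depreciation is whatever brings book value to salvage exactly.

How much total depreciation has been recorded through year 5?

$132,768

Depreciable base = $204,294 − $19,000 = $185,294.
Year 1: DB = ⌊$204,294 × 150%/8⌋ = $38,305; SL = ⌊$185,294/8⌋ = $23,161 → take DB $38,305. Book value $165,989.
Year 2: DB = ⌊$165,989 × 150%/8⌋ = $31,122; SL = ⌊$146,989/7⌋ = $20,998 → take DB $31,122. Book value $134,867.
Year 3: DB = ⌊$134,867 × 150%/8⌋ = $25,287; SL = ⌊$115,867/6⌋ = $19,311 → take DB $25,287. Book value $109,580.
Year 4: DB = ⌊$109,580 × 150%/8⌋ = $20,546; SL = ⌊$90,580/5⌋ = $18,116 → take DB $20,546. Book value $89,034.
Year 5: DB = ⌊$89,034 × 150%/8⌋ = $16,693; SL = ⌊$70,034/4⌋ = $17,508 → take SL $17,508. Book value $71,526.
Accumulated through year 5 = $204,294 − $71,526 = $132,768.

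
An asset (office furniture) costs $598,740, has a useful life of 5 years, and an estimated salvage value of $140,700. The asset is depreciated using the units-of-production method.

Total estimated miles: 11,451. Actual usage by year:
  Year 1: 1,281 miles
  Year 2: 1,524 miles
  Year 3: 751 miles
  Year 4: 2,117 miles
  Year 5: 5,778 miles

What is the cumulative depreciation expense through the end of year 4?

$226,920

Depreciable base = $598,740 − $140,700 = $458,040.
Rate = $458,040 / 11,451 miles = $40 per mile.
Year 1: 1,281 × $40 = $51,240. Book value $547,500.
Year 2: 1,524 × $40 = $60,960. Book value $486,540.
Year 3: 751 × $40 = $30,040. Book value $456,500.
Year 4: 2,117 × $40 = $84,680. Book value $371,820.
Accumulated through year 4 = $598,740 − $371,820 = $226,920.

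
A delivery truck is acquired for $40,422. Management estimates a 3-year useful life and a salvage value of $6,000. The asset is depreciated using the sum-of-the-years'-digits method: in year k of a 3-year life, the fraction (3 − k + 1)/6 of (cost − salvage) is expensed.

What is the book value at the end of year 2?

$11,737

Depreciable base = $40,422 − $6,000 = $34,422.
Sum of the years' digits = 3+2+1 = 6.
Year 1: $34,422 × 3/6 = $17,211. Book value $23,211.
Year 2: $34,422 × 2/6 = $11,474. Book value $11,737.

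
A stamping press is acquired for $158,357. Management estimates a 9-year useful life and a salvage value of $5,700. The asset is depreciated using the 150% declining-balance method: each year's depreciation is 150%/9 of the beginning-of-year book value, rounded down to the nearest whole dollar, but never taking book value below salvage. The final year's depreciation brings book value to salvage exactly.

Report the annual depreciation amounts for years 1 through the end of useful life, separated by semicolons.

Depreciable base = $158,357 − $5,700 = $152,657.
Year 1: ⌊$158,357 × 150%/9⌋ = $26,392. Book value $131,965.
Year 2: ⌊$131,965 × 150%/9⌋ = $21,994. Book value $109,971.
Year 3: ⌊$109,971 × 150%/9⌋ = $18,328. Book value $91,643.
Year 4: ⌊$91,643 × 150%/9⌋ = $15,273. Book value $76,370.
Year 5: ⌊$76,370 × 150%/9⌋ = $12,728. Book value $63,642.
Year 6: ⌊$63,642 × 150%/9⌋ = $10,607. Book value $53,035.
Year 7: ⌊$53,035 × 150%/9⌋ = $8,839. Book value $44,196.
Year 8: ⌊$44,196 × 150%/9⌋ = $7,366. Book value $36,830.
Year 9 (final): $36,830 − $5,700 = $31,130. Book value $5,700.

$26,392; $21,994; $18,328; $15,273; $12,728; $10,607; $8,839; $7,366; $31,130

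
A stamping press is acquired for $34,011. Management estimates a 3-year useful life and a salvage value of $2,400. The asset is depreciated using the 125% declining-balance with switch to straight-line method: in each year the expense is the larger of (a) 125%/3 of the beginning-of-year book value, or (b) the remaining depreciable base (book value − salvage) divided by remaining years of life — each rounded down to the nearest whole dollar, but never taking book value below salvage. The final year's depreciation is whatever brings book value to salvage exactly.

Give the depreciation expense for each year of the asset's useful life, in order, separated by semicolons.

$14,171; $8,720; $8,720

Depreciable base = $34,011 − $2,400 = $31,611.
Year 1: DB = ⌊$34,011 × 125%/3⌋ = $14,171; SL = ⌊$31,611/3⌋ = $10,537 → take DB $14,171. Book value $19,840.
Year 2: DB = ⌊$19,840 × 125%/3⌋ = $8,266; SL = ⌊$17,440/2⌋ = $8,720 → take SL $8,720. Book value $11,120.
Year 3 (final): $11,120 − $2,400 = $8,720. Book value $2,400.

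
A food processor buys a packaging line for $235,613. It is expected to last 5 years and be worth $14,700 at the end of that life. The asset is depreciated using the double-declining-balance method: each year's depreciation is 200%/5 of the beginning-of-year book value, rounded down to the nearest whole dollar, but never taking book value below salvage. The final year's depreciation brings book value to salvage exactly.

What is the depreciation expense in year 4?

$20,357

Depreciable base = $235,613 − $14,700 = $220,913.
Year 1: ⌊$235,613 × 200%/5⌋ = $94,245. Book value $141,368.
Year 2: ⌊$141,368 × 200%/5⌋ = $56,547. Book value $84,821.
Year 3: ⌊$84,821 × 200%/5⌋ = $33,928. Book value $50,893.
Year 4: ⌊$50,893 × 200%/5⌋ = $20,357. Book value $30,536.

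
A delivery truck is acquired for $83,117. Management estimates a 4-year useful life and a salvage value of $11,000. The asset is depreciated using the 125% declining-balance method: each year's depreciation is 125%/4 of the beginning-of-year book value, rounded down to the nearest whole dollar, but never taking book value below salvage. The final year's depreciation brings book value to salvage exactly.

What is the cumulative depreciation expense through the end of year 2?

$43,831

Depreciable base = $83,117 − $11,000 = $72,117.
Year 1: ⌊$83,117 × 125%/4⌋ = $25,974. Book value $57,143.
Year 2: ⌊$57,143 × 125%/4⌋ = $17,857. Book value $39,286.
Accumulated through year 2 = $83,117 − $39,286 = $43,831.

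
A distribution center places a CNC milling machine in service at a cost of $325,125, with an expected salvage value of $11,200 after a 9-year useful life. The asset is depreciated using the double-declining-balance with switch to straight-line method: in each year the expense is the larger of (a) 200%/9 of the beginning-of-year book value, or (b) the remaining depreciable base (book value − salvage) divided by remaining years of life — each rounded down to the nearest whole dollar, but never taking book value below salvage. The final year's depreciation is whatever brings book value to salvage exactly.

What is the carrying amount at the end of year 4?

$118,981

Depreciable base = $325,125 − $11,200 = $313,925.
Year 1: DB = ⌊$325,125 × 200%/9⌋ = $72,250; SL = ⌊$313,925/9⌋ = $34,880 → take DB $72,250. Book value $252,875.
Year 2: DB = ⌊$252,875 × 200%/9⌋ = $56,194; SL = ⌊$241,675/8⌋ = $30,209 → take DB $56,194. Book value $196,681.
Year 3: DB = ⌊$196,681 × 200%/9⌋ = $43,706; SL = ⌊$185,481/7⌋ = $26,497 → take DB $43,706. Book value $152,975.
Year 4: DB = ⌊$152,975 × 200%/9⌋ = $33,994; SL = ⌊$141,775/6⌋ = $23,629 → take DB $33,994. Book value $118,981.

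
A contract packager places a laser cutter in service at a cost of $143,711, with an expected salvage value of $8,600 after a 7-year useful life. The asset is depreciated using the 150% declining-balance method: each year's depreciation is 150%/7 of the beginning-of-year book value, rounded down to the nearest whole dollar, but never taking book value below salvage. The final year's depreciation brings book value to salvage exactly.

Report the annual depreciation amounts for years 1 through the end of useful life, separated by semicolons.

$30,795; $24,196; $19,011; $14,937; $11,736; $9,222; $25,214

Depreciable base = $143,711 − $8,600 = $135,111.
Year 1: ⌊$143,711 × 150%/7⌋ = $30,795. Book value $112,916.
Year 2: ⌊$112,916 × 150%/7⌋ = $24,196. Book value $88,720.
Year 3: ⌊$88,720 × 150%/7⌋ = $19,011. Book value $69,709.
Year 4: ⌊$69,709 × 150%/7⌋ = $14,937. Book value $54,772.
Year 5: ⌊$54,772 × 150%/7⌋ = $11,736. Book value $43,036.
Year 6: ⌊$43,036 × 150%/7⌋ = $9,222. Book value $33,814.
Year 7 (final): $33,814 − $8,600 = $25,214. Book value $8,600.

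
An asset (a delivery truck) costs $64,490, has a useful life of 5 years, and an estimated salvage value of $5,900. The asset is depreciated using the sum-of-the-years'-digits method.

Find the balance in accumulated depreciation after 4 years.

$54,684

Depreciable base = $64,490 − $5,900 = $58,590.
Sum of the years' digits = 5+4+3+2+1 = 15.
Year 1: $58,590 × 5/15 = $19,530. Book value $44,960.
Year 2: $58,590 × 4/15 = $15,624. Book value $29,336.
Year 3: $58,590 × 3/15 = $11,718. Book value $17,618.
Year 4: $58,590 × 2/15 = $7,812. Book value $9,806.
Accumulated through year 4 = $64,490 − $9,806 = $54,684.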